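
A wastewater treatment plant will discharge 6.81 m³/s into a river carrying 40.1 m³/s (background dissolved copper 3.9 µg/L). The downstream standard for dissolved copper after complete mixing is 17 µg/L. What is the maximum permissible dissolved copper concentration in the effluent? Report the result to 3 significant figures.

94.1 µg/L

At the limit, (Qr·Cr + Qe·Cₑ)/(Qr + Qe) = 17:
Cₑ = (46.91·17 − 40.10·3.900) / 6.810 = 94.14 µg/L.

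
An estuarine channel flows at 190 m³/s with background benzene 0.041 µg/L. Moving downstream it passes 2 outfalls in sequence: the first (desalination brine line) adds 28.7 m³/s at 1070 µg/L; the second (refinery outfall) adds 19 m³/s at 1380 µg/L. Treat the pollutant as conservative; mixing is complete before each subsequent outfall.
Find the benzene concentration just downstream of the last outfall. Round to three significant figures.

240 µg/L

Below outfall 1: Q → 218.7 m³/s, C = (190.0·0.04100 + 28.70·1070)/218.7 = 140.5 µg/L.
Below outfall 2: Q → 237.7 m³/s, C = (218.7·140.5 + 19.00·1380)/237.7 = 239.5 µg/L.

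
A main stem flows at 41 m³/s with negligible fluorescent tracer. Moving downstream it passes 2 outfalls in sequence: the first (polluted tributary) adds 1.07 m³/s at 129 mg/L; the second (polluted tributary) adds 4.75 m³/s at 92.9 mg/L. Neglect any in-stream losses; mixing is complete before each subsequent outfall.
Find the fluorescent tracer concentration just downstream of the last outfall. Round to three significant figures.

Outfall 1: combined Q = 42.07 m³/s; C = (41.00·0 + 1.070·129.0)/42.07 = 3.281 mg/L.
Outfall 2: combined Q = 46.82 m³/s; C = (42.07·3.281 + 4.750·92.90)/46.82 = 12.37 mg/L.

12.4 mg/L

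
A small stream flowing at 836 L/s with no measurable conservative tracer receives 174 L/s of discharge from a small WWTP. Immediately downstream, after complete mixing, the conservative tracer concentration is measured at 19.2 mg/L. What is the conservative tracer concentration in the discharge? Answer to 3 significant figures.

111 mg/L

Mass balance: 836.0·0 + 174.0·Cₑ = 1010·19.20
→ Cₑ = (1010·19.20 − 836.0·0) / 174.0 = 111.4 mg/L.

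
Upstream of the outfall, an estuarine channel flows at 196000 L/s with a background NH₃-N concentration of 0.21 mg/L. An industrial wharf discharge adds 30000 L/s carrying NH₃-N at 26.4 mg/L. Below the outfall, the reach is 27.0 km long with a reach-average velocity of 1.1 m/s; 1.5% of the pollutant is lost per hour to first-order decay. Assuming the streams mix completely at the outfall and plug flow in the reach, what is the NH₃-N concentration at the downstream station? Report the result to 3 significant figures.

3.33 mg/L

After mixing, C = (196000·0.2100 + 30000·26.40) / 226000 = 833200/226000 = 3.687 mg/L.
Travel time t = 27.0·1000 / 1.1 = 24550 s = 6.818 h.
1.5%/h lost → k = −ln(1 − 0.015) = 0.01511 h⁻¹.
After decay, C = 3.687 × e^(−kt) = 3.687 × 0.9021 = 3.326 mg/L.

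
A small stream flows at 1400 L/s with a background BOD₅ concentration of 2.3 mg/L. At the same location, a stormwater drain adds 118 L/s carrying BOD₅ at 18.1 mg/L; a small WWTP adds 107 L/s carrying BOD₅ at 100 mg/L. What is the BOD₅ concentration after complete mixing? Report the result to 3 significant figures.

9.88 mg/L

Mass balance: C = (1400·2.300 + 118.0·18.10 + 107.0·100.0) / 1625 = 16060/1625 = 9.880 mg/L.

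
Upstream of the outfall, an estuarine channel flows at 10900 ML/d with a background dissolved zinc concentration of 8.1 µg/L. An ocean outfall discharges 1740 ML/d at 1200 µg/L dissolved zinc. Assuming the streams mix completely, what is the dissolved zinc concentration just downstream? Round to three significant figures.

172 µg/L

Mass balance: C = (10900·8.100 + 1740·1200) / 12640 = 2176000/12640 = 172.2 µg/L.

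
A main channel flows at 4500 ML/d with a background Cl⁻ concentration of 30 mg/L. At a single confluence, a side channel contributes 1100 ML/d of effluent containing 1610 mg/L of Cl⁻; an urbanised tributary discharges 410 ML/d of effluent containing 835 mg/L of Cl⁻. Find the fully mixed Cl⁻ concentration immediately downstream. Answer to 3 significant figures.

374 mg/L

Mass balance: C = (4500·30.00 + 1100·1610 + 410.0·835.0) / 6010 = 2248000/6010 = 374.1 mg/L.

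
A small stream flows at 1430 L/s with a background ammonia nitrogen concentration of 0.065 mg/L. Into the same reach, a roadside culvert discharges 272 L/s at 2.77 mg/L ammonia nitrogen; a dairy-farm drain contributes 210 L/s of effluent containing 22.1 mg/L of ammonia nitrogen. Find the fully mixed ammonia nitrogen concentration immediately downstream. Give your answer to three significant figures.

2.87 mg/L

Conservation of mass: C = (1430·0.06500 + 272.0·2.770 + 210.0·22.10) / 1912 = 5487/1912 = 2.870 mg/L.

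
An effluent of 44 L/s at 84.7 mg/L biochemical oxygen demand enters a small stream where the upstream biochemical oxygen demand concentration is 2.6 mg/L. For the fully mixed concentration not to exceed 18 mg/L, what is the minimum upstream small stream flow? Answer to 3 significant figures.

Set C_mix = 18: (Q·2.600 + 44.00·84.70) / (Q + 44.00) = 18
→ Q = 44.00·(84.70 − 18)/(18 − 2.600) = 190.6 L/s.

191 L/s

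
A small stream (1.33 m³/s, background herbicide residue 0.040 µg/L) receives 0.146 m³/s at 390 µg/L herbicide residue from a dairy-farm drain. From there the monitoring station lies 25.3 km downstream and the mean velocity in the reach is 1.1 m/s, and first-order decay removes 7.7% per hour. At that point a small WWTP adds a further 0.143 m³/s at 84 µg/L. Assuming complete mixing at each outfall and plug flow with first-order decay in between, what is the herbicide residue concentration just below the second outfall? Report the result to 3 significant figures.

28.5 µg/L

Mass balance: C = (1.330·0.04000 + 0.1460·390.0) / 1.476 = 56.99/1.476 = 38.61 µg/L; combined flow 1.476 m³/s.
Travel time t = 25.3·1000 / 1.1 = 23000 s = 6.389 h.
7.7%/h lost → k = −ln(1 − 0.077) = 0.08013 h⁻¹.
After decay, C = 38.61 × e^(−kt) = 38.61 × 0.5993 = 23.14 µg/L.
Second outfall: C = (1.476·23.14 + 0.1430·84.00)/1.619 = 28.52 µg/L.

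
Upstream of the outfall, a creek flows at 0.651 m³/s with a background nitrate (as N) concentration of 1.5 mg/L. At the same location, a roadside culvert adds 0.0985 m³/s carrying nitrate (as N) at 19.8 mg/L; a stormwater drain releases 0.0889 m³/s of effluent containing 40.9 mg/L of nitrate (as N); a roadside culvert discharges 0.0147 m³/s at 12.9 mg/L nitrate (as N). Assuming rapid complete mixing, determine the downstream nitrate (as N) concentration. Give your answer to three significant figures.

7.92 mg/L

Conservation of mass: C = (0.6510·1.500 + 0.09850·19.80 + 0.08890·40.90 + 0.01470·12.90) / 0.8531 = 6.752/0.8531 = 7.915 mg/L.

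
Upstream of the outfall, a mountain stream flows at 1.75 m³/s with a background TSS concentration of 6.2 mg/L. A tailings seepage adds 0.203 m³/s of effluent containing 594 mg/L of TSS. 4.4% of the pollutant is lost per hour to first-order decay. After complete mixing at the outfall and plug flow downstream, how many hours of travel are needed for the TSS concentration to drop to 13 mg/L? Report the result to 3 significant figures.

36.5 h

Conservation of mass: C = (1.750·6.200 + 0.2030·594.0) / 1.953 = 131.4/1.953 = 67.30 mg/L.
4.4%/h lost → k = −ln(1 − 0.044) = 0.04500 h⁻¹.
67.30·exp(−k·t) = 13 → t = ln(67.30/13)/k = 131500 s = 36.54 h.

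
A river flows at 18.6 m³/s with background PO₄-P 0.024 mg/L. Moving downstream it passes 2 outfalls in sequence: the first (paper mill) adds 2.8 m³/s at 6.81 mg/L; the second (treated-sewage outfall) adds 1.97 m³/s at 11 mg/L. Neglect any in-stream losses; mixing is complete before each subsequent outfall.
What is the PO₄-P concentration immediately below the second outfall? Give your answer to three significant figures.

1.76 mg/L

Below outfall 1: Q → 21.40 m³/s, C = (18.60·0.02400 + 2.800·6.810)/21.40 = 0.9119 mg/L.
Below outfall 2: Q → 23.37 m³/s, C = (21.40·0.9119 + 1.970·11.00)/23.37 = 1.762 mg/L.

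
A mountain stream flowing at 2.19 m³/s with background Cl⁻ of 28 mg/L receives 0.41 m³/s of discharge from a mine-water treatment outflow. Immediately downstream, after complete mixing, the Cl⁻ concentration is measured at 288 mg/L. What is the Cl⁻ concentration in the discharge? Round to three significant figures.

1680 mg/L

Mass balance: 2.190·28.00 + 0.4100·Cₑ = 2.600·288.0
→ Cₑ = (2.600·288.0 − 2.190·28.00) / 0.4100 = 1677 mg/L.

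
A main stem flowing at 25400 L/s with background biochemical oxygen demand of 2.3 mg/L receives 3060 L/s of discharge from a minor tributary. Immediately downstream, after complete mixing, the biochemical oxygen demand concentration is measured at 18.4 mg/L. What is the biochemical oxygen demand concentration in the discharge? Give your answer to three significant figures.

152 mg/L

Mass balance: 25400·2.300 + 3060·Cₑ = 28460·18.40
→ Cₑ = (28460·18.40 − 25400·2.300) / 3060 = 152.0 mg/L.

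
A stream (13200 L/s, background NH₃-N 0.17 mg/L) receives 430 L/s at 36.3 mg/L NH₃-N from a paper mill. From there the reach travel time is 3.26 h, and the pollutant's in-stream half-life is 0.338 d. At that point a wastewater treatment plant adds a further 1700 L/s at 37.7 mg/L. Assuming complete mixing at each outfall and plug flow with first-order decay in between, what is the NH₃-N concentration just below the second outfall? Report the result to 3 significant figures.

5.06 mg/L

Flow-weighted average: C = (13200·0.1700 + 430.0·36.30) / 13630 = 17850/13630 = 1.310 mg/L; combined flow 13630 L/s.
Half-life 0.338 d → k = ln 2 / 0.338 = 2.051 d⁻¹.
Decay over the reach: 1.310·exp(−kt) = 1.310·0.7569 = 0.9914 mg/L.
At the second outfall, C = (13630·0.9914 + 1700·37.70) / (13630 + 1700) = 5.062 mg/L.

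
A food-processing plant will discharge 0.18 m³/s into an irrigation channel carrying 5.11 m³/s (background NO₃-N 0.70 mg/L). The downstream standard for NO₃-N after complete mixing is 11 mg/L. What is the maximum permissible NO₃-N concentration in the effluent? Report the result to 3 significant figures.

303 mg/L

At the limit, (Qr·Cr + Qe·Cₑ)/(Qr + Qe) = 11:
Cₑ = (5.290·11 − 5.110·0.7000) / 0.1800 = 303.4 mg/L.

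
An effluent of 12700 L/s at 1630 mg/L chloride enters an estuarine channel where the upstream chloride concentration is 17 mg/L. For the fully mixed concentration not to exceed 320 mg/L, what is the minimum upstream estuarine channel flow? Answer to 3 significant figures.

Set C_mix = 320: (Q·17.00 + 12700·1630) / (Q + 12700) = 320
→ Q = 12700·(1630 − 320)/(320 − 17.00) = 54910 L/s.

54900 L/s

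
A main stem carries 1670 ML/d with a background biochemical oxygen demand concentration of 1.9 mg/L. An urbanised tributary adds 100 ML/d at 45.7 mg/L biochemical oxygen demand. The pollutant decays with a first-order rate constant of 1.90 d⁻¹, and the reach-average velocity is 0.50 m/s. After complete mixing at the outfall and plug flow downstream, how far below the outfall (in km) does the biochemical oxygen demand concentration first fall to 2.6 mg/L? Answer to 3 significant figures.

11.8 km

Mass balance: C = (1670·1.900 + 100.0·45.70) / 1770 = 7743/1770 = 4.375 mg/L.
Set 4.375·exp(−k·t) = 2.6 → t = ln(4.375/2.6)/k = 23660 s = 6.572 h.
Distance = v·t = 0.50·23660 = 11830 m = 11.83 km.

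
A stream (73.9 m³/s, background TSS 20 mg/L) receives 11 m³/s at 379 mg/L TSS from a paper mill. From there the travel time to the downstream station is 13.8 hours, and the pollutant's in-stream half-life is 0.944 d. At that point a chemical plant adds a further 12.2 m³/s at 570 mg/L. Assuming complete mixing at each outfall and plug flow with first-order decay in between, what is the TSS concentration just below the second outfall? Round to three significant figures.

After mixing, C = (73.90·20.00 + 11.00·379.0) / 84.90 = 5647/84.90 = 66.51 mg/L; combined flow 84.90 m³/s.
Half-life 0.944 d → k = ln 2 / 0.944 = 0.7343 d⁻¹.
First-order decay: C = 66.51·exp(−k·t) = 66.51·0.6556 = 43.61 mg/L.
Second outfall: C = (84.90·43.61 + 12.20·570.0)/97.10 = 109.7 mg/L.

110 mg/L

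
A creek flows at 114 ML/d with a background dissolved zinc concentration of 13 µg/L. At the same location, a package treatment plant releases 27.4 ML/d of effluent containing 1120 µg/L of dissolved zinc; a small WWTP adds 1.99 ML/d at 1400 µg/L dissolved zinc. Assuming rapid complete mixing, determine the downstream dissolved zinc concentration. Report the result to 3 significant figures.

244 µg/L

Mass balance: C = (114.0·13.00 + 27.40·1120 + 1.990·1400) / 143.4 = 34960/143.4 = 243.8 µg/L.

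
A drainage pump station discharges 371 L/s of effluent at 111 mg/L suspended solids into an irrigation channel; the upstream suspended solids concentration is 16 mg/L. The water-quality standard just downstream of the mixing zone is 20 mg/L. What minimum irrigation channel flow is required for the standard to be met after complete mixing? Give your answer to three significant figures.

8440 L/s

Set C_mix = 20: (Q·16.00 + 371.0·111.0) / (Q + 371.0) = 20
→ Q = 371.0·(111.0 − 20)/(20 − 16.00) = 8440 L/s.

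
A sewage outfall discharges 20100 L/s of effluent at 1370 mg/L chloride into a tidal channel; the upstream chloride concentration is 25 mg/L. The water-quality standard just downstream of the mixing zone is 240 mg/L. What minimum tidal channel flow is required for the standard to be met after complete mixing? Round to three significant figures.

106000 L/s

Set C_mix = 240: (Q·25.00 + 20100·1370) / (Q + 20100) = 240
→ Q = 20100·(1370 − 240)/(240 − 25.00) = 105600 L/s.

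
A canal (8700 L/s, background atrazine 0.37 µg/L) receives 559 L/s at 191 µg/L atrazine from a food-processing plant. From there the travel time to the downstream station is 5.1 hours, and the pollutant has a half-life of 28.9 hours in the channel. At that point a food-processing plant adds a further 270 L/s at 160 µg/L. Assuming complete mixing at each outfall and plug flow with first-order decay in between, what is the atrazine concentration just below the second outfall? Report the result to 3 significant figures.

14.7 µg/L

Mixed concentration C = ΣQC/ΣQ = (8700·0.3700 + 559.0·191.0) / 9259 = 110000/9259 = 11.88 µg/L; combined flow 9259 L/s.
Half-life 28.9 h → k = ln 2 / 28.9 = 0.02398 h⁻¹ = 0.5756 d⁻¹.
First-order decay: C = 11.88·exp(−k·t) = 11.88·0.8849 = 10.51 µg/L.
At the second outfall, C = (9259·10.51 + 270.0·160.0) / (9259 + 270.0) = 14.75 µg/L.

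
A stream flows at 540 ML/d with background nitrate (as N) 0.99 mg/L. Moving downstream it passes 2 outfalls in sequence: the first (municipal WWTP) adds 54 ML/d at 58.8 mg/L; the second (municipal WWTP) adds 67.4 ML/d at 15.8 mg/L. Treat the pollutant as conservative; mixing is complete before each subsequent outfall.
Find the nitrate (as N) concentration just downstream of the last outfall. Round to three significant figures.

Below outfall 1: Q → 594.0 ML/d, C = (540.0·0.9900 + 54.00·58.80)/594.0 = 6.245 mg/L.
Below outfall 2: Q → 661.4 ML/d, C = (594.0·6.245 + 67.40·15.80)/661.4 = 7.219 mg/L.

7.22 mg/L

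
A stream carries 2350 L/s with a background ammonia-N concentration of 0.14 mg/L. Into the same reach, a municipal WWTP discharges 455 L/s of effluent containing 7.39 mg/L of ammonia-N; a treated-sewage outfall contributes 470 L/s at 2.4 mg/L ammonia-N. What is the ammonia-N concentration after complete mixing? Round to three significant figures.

Flow-weighted average: C = (2350·0.1400 + 455.0·7.390 + 470.0·2.400) / 3275 = 4819/3275 = 1.472 mg/L.

1.47 mg/L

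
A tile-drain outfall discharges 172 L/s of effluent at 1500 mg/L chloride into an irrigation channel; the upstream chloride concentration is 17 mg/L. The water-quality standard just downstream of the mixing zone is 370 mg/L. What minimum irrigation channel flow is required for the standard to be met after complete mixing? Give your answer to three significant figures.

551 L/s

Set C_mix = 370: (Q·17.00 + 172.0·1500) / (Q + 172.0) = 370
→ Q = 172.0·(1500 − 370)/(370 − 17.00) = 550.6 L/s.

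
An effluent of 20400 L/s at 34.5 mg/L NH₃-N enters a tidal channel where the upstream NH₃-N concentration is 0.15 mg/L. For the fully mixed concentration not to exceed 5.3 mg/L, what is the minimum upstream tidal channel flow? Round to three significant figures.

Set C_mix = 5.3: (Q·0.1500 + 20400·34.50) / (Q + 20400) = 5.3
→ Q = 20400·(34.50 − 5.3)/(5.3 − 0.1500) = 115700 L/s.

116000 L/s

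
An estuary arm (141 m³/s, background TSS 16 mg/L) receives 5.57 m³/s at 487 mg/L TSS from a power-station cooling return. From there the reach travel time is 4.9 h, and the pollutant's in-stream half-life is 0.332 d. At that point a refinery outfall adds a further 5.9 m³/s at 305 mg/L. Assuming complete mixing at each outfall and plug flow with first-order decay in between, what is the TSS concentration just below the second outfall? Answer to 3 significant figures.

Flow-weighted average: C = (141.0·16.00 + 5.570·487.0) / 146.6 = 4969/146.6 = 33.90 mg/L; combined flow 146.6 m³/s.
Half-life 0.332 d → k = ln 2 / 0.332 = 2.088 d⁻¹.
After decay, C = 33.90 × e^(−kt) = 33.90 × 0.6529 = 22.13 mg/L.
Second outfall: C = (146.6·22.13 + 5.900·305.0)/152.5 = 33.08 mg/L.

33.1 mg/L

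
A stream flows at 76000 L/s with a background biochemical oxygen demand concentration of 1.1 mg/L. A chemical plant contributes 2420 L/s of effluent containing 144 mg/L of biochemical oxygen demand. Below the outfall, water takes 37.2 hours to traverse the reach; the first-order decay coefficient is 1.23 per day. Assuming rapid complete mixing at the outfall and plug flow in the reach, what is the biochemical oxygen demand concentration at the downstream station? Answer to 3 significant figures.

After mixing, C = (76000·1.100 + 2420·144.0) / 78420 = 432100/78420 = 5.510 mg/L.
Applying C = C₀e^(−kt): 5.510 × 0.1486 = 0.8188 mg/L.

0.819 mg/L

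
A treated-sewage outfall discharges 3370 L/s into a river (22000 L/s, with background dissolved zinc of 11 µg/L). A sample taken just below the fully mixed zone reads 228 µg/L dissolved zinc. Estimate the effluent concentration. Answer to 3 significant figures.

Mass balance: 22000·11.00 + 3370·Cₑ = 25370·228.0
→ Cₑ = (25370·228.0 − 22000·11.00) / 3370 = 1645 µg/L.

1640 µg/L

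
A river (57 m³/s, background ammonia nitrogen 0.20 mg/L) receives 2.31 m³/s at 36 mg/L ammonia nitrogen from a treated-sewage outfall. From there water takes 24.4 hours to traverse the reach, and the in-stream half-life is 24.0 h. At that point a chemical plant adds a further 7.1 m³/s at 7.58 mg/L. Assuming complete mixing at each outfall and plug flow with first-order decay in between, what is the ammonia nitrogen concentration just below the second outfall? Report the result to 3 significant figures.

After mixing, C = (57.00·0.2000 + 2.310·36.00) / 59.31 = 94.56/59.31 = 1.594 mg/L; combined flow 59.31 m³/s.
Half-life 24.0 h → k = ln 2 / 24.0 = 0.02888 h⁻¹ = 0.6931 d⁻¹.
After decay, C = 1.594 × e^(−kt) = 1.594 × 0.4943 = 0.7880 mg/L.
At the second outfall, C = (59.31·0.7880 + 7.100·7.580) / (59.31 + 7.100) = 1.514 mg/L.

1.51 mg/L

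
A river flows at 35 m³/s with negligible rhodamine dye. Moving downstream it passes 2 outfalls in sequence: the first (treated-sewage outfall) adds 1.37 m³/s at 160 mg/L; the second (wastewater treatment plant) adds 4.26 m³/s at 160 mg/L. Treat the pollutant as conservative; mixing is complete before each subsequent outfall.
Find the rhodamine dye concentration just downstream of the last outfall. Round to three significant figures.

After outfall 1: Q = 35.00 + 1.370 = 36.37 m³/s; C = (35.00·0 + 1.370·160.0)/36.37 = 6.027 mg/L.
After outfall 2: Q = 36.37 + 4.260 = 40.63 m³/s; C = (36.37·6.027 + 4.260·160.0)/40.63 = 22.17 mg/L.

22.2 mg/L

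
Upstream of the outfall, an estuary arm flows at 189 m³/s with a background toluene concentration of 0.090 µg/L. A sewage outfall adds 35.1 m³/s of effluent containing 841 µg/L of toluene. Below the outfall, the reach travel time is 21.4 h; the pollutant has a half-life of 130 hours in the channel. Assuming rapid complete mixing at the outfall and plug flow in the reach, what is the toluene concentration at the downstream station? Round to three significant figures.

After mixing, C = (189.0·0.09000 + 35.10·841.0) / 224.1 = 29540/224.1 = 131.8 µg/L.
Half-life 130 h → k = ln 2 / 130 = 0.005332 h⁻¹ = 0.1280 d⁻¹.
First-order decay: C = 131.8·exp(−k·t) = 131.8·0.8922 = 117.6 µg/L.

118 µg/L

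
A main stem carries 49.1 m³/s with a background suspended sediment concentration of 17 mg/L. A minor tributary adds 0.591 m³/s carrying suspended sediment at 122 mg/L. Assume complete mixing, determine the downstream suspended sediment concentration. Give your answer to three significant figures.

Conservation of mass: C = (49.10·17.00 + 0.5910·122.0) / 49.69 = 906.8/49.69 = 18.25 mg/L.

18.2 mg/L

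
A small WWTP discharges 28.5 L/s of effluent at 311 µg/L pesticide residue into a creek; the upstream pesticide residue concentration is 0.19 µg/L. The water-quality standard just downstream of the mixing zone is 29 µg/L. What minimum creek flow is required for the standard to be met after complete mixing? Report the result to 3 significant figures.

Set C_mix = 29: (Q·0.1900 + 28.50·311.0) / (Q + 28.50) = 29
→ Q = 28.50·(311.0 − 29)/(29 − 0.1900) = 279.0 L/s.

279 L/s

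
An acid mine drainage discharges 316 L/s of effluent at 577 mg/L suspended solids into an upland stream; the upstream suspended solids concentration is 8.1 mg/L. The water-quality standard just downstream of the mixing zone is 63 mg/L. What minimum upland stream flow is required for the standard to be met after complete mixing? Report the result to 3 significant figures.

Set C_mix = 63: (Q·8.100 + 316.0·577.0) / (Q + 316.0) = 63
→ Q = 316.0·(577.0 − 63)/(63 − 8.100) = 2959 L/s.

2960 L/s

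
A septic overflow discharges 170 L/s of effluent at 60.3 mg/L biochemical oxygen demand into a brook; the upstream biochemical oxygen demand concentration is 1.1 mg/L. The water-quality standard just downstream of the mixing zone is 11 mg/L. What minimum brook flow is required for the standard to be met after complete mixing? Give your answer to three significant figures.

Set C_mix = 11: (Q·1.100 + 170.0·60.30) / (Q + 170.0) = 11
→ Q = 170.0·(60.30 − 11)/(11 − 1.100) = 846.6 L/s.

847 L/s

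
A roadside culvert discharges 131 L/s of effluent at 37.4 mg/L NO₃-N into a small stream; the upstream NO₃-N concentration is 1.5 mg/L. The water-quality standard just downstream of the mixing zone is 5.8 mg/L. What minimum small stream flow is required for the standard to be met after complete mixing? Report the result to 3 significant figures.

Set C_mix = 5.8: (Q·1.500 + 131.0·37.40) / (Q + 131.0) = 5.8
→ Q = 131.0·(37.40 − 5.8)/(5.8 − 1.500) = 962.7 L/s.

963 L/s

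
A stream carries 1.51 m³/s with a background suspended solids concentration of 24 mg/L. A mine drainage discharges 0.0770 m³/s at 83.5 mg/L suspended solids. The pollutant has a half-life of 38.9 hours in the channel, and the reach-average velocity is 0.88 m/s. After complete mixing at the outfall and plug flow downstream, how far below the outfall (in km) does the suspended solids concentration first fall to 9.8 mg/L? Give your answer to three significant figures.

179 km

Mass balance: C = (1.510·24.00 + 0.07700·83.50) / 1.587 = 42.67/1.587 = 26.89 mg/L.
Half-life 38.9 h → k = ln 2 / 38.9 = 0.01782 h⁻¹ = 0.4276 d⁻¹.
Set 26.89·exp(−k·t) = 9.8 → t = ln(26.89/9.8)/k = 203900 s = 56.64 h.
Distance = v·t = 0.88·203900 = 179400 m = 179.4 km.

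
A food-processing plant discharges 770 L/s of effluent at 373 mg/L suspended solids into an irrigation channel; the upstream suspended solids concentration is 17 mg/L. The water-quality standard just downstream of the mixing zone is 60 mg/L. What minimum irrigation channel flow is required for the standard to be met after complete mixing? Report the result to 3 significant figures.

5600 L/s

Set C_mix = 60: (Q·17.00 + 770.0·373.0) / (Q + 770.0) = 60
→ Q = 770.0·(373.0 − 60)/(60 − 17.00) = 5605 L/s.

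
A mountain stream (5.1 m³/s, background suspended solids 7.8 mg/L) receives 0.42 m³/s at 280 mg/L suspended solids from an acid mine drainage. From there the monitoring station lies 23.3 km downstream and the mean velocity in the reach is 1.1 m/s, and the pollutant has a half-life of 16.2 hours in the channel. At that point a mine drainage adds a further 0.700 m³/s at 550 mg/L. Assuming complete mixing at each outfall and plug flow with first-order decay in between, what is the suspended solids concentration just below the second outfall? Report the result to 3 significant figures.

81.6 mg/L

Flow-weighted average: C = (5.100·7.800 + 0.4200·280.0) / 5.520 = 157.4/5.520 = 28.51 mg/L; combined flow 5.520 m³/s.
Travel time t = 23.3·1000 / 1.1 = 21180 s = 5.884 h.
Half-life 16.2 h → k = ln 2 / 16.2 = 0.04279 h⁻¹ = 1.027 d⁻¹.
First-order decay: C = 28.51·exp(−k·t) = 28.51·0.7774 = 22.17 mg/L.
Second outfall: C = (5.520·22.17 + 0.7000·550.0)/6.220 = 81.57 mg/L.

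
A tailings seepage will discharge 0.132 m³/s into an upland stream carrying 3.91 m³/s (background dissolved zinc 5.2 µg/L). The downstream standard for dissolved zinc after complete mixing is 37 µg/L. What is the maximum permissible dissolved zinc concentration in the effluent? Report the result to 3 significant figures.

979 µg/L

At the limit, (Qr·Cr + Qe·Cₑ)/(Qr + Qe) = 37:
Cₑ = (4.042·37 − 3.910·5.200) / 0.1320 = 979.0 µg/L.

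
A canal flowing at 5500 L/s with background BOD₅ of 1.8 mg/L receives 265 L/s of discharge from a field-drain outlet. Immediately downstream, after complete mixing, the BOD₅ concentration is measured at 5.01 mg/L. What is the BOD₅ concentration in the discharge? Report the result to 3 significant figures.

Mass balance: 5500·1.800 + 265.0·Cₑ = 5765·5.010
→ Cₑ = (5765·5.010 − 5500·1.800) / 265.0 = 71.63 mg/L.

71.6 mg/L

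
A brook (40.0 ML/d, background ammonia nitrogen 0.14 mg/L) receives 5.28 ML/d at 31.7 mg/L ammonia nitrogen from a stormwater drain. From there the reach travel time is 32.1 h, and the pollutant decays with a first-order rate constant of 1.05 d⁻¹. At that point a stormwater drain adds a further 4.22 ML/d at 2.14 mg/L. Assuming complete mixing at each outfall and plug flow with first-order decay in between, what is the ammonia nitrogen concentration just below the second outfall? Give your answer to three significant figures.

Flow-weighted average: C = (40.00·0.1400 + 5.280·31.70) / 45.28 = 173.0/45.28 = 3.820 mg/L; combined flow 45.28 ML/d.
First-order decay: C = 3.820·exp(−k·t) = 3.820·0.2455 = 0.9379 mg/L.
Second outfall: C = (45.28·0.9379 + 4.220·2.140)/49.50 = 1.040 mg/L.

1.04 mg/L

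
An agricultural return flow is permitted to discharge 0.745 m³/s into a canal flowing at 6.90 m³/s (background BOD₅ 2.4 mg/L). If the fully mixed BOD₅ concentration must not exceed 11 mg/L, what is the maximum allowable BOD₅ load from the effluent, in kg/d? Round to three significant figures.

5840 kg/d

Mass balance at the limit: 6.900·2.400 + 0.7450·Cₑ = 7.645·11 → Cₑ = 90.65 mg/L.
Load = 0.7450 m³/s × 90.65 g/m³ × 86 400 s/d = 5835 kg/d.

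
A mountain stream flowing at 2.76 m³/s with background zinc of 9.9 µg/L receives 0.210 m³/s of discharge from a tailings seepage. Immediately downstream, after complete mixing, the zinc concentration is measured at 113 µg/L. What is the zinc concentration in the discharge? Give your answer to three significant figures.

Mass balance: 2.760·9.900 + 0.2100·Cₑ = 2.970·113.0
→ Cₑ = (2.970·113.0 − 2.760·9.900) / 0.2100 = 1468 µg/L.

1470 µg/L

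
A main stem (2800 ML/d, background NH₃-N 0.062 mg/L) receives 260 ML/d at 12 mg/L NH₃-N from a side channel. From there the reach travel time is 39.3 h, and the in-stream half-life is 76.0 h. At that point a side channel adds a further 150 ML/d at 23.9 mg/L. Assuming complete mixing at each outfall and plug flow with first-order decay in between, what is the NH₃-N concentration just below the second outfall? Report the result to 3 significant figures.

1.83 mg/L

Flow-weighted average: C = (2800·0.06200 + 260.0·12.00) / 3060 = 3294/3060 = 1.076 mg/L; combined flow 3060 ML/d.
Half-life 76.0 h → k = ln 2 / 76.0 = 0.009120 h⁻¹ = 0.2189 d⁻¹.
First-order decay: C = 1.076·exp(−k·t) = 1.076·0.6988 = 0.7521 mg/L.
Second outfall: C = (3060·0.7521 + 150.0·23.90)/3210 = 1.834 mg/L.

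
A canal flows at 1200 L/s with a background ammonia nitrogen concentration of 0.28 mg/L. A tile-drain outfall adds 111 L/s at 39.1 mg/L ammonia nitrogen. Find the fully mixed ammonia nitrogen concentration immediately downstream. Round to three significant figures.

3.57 mg/L

After mixing, C = (1200·0.2800 + 111.0·39.10) / 1311 = 4676/1311 = 3.567 mg/L.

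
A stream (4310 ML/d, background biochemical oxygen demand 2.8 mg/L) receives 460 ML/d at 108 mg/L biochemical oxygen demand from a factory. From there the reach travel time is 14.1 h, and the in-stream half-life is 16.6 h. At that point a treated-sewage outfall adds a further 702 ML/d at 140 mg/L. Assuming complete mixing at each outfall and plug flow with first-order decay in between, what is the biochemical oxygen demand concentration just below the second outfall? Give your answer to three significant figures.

24.2 mg/L

After mixing, C = (4310·2.800 + 460.0·108.0) / 4770 = 61750/4770 = 12.95 mg/L; combined flow 4770 ML/d.
Half-life 16.6 h → k = ln 2 / 16.6 = 0.04176 h⁻¹ = 1.002 d⁻¹.
First-order decay: C = 12.95·exp(−k·t) = 12.95·0.5550 = 7.185 mg/L.
At the second outfall, C = (4770·7.185 + 702.0·140.0) / (4770 + 702.0) = 24.22 mg/L.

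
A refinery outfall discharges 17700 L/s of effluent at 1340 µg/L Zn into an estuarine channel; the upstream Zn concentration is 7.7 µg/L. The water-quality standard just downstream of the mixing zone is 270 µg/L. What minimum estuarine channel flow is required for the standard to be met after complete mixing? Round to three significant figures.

Set C_mix = 270: (Q·7.700 + 17700·1340) / (Q + 17700) = 270
→ Q = 17700·(1340 − 270)/(270 − 7.700) = 72200 L/s.

72200 L/s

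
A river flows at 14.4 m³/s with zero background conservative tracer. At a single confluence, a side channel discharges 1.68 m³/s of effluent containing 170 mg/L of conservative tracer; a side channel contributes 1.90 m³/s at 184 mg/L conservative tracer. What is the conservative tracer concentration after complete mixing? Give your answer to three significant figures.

35.3 mg/L

Mass balance: C = (14.40·0 + 1.680·170.0 + 1.900·184.0) / 17.98 = 635.2/17.98 = 35.33 mg/L.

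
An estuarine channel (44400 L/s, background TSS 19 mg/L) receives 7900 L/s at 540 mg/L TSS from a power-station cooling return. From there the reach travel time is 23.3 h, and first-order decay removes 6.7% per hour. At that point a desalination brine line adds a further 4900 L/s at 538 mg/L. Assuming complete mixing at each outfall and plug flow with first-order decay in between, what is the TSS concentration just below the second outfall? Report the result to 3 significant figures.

After mixing, C = (44400·19.00 + 7900·540.0) / 52300 = 5110000/52300 = 97.70 mg/L; combined flow 52300 L/s.
6.7%/h lost → k = −ln(1 − 0.067) = 0.06935 h⁻¹.
After decay, C = 97.70 × e^(−kt) = 97.70 × 0.1987 = 19.41 mg/L.
Second outfall: C = (52300·19.41 + 4900·538.0)/57200 = 63.84 mg/L.

63.8 mg/L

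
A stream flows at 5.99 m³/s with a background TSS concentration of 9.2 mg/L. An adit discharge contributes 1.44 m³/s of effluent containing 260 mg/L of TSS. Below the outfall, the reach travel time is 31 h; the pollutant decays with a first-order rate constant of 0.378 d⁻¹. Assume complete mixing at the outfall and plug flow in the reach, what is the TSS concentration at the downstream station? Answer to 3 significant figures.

Flow-weighted average: C = (5.990·9.200 + 1.440·260.0) / 7.430 = 429.5/7.430 = 57.81 mg/L.
Applying C = C₀e^(−kt): 57.81 × 0.6137 = 35.48 mg/L.

35.5 mg/L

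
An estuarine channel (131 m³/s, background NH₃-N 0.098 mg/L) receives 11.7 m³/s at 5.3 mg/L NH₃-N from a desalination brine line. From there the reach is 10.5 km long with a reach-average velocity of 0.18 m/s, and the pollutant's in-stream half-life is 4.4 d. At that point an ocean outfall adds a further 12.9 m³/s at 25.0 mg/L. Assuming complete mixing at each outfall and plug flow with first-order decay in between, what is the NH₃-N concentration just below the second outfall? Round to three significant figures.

Mass balance: C = (131.0·0.09800 + 11.70·5.300) / 142.7 = 74.85/142.7 = 0.5245 mg/L; combined flow 142.7 m³/s.
Travel time t = 10.5·1000 / 0.18 = 58330 s = 16.20 h.
Half-life 4.4 d → k = ln 2 / 4.4 = 0.1575 d⁻¹.
Applying C = C₀e^(−kt): 0.5245 × 0.8991 = 0.4716 mg/L.
Second outfall: C = (142.7·0.4716 + 12.90·25.00)/155.6 = 2.505 mg/L.

2.51 mg/L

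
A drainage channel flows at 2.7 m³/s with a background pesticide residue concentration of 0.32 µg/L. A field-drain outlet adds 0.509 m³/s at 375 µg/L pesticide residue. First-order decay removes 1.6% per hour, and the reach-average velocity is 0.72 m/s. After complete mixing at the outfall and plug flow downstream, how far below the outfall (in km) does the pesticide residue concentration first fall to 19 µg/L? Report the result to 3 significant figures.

After mixing, C = (2.700·0.3200 + 0.5090·375.0) / 3.209 = 191.7/3.209 = 59.75 µg/L.
1.6%/h lost → k = −ln(1 − 0.016) = 0.01613 h⁻¹.
Set 59.75·exp(−k·t) = 19 → t = ln(59.75/19)/k = 255700 s = 71.03 h.
Distance = v·t = 0.72·255700 = 184100 m = 184.1 km.

184 km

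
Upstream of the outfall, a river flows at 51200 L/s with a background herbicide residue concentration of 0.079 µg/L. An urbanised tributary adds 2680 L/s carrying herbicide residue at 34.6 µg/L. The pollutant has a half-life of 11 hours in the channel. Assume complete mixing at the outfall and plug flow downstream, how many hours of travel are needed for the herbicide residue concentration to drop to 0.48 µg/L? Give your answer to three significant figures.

20.9 h

Conservation of mass: C = (51200·0.07900 + 2680·34.60) / 53880 = 96770/53880 = 1.796 µg/L.
Half-life 11 h → k = ln 2 / 11 = 0.06301 h⁻¹ = 1.512 d⁻¹.
1.796·exp(−k·t) = 0.48 → t = ln(1.796/0.48)/k = 75390 s = 20.94 h.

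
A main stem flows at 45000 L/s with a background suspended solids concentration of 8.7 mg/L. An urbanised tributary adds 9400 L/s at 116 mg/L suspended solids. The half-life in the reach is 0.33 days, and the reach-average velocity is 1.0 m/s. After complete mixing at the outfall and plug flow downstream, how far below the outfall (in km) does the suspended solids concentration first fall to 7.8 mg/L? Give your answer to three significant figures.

51.4 km

Mass balance: C = (45000·8.700 + 9400·116.0) / 54400 = 1482000/54400 = 27.24 mg/L.
Half-life 0.33 d → k = ln 2 / 0.33 = 2.100 d⁻¹.
Set 27.24·exp(−k·t) = 7.8 → t = ln(27.24/7.8)/k = 51440 s = 14.29 h.
Distance = v·t = 1.0·51440 = 51440 m = 51.44 km.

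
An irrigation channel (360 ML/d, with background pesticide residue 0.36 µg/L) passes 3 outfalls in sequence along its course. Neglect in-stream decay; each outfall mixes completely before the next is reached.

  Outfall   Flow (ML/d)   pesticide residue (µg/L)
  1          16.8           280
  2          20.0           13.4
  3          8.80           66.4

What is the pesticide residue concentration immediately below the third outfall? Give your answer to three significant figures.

14.0 µg/L

Below outfall 1: Q → 376.8 ML/d, C = (360.0·0.3600 + 16.80·280.0)/376.8 = 12.83 µg/L.
Below outfall 2: Q → 396.8 ML/d, C = (376.8·12.83 + 20.00·13.40)/396.8 = 12.86 µg/L.
Below outfall 3: Q → 405.6 ML/d, C = (396.8·12.86 + 8.800·66.40)/405.6 = 14.02 µg/L.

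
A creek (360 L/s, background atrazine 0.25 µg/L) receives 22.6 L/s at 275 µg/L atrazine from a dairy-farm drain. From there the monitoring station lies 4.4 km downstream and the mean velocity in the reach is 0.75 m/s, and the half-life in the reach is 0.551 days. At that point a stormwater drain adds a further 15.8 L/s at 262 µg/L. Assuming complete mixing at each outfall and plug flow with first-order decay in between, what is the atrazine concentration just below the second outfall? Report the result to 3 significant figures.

24.9 µg/L

Mixed concentration C = ΣQC/ΣQ = (360.0·0.2500 + 22.60·275.0) / 382.6 = 6305/382.6 = 16.48 µg/L; combined flow 382.6 L/s.
Travel time t = 4.4·1000 / 0.75 = 5867 s = 1.630 h.
Half-life 0.551 d → k = ln 2 / 0.551 = 1.258 d⁻¹.
Decay over the reach: 16.48·exp(−kt) = 16.48·0.9181 = 15.13 µg/L.
At the second outfall, C = (382.6·15.13 + 15.80·262.0) / (382.6 + 15.80) = 24.92 µg/L.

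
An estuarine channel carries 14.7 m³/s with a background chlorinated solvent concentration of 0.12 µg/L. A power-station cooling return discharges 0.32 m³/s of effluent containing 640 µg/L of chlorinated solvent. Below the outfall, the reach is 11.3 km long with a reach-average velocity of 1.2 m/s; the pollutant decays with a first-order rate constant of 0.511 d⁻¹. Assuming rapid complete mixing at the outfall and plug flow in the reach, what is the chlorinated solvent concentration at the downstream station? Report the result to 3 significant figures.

13.0 µg/L

After mixing, C = (14.70·0.1200 + 0.3200·640.0) / 15.02 = 206.6/15.02 = 13.75 µg/L.
Travel time t = 11.3·1000 / 1.2 = 9417 s = 2.616 h.
After decay, C = 13.75 × e^(−kt) = 13.75 × 0.9458 = 13.01 µg/L.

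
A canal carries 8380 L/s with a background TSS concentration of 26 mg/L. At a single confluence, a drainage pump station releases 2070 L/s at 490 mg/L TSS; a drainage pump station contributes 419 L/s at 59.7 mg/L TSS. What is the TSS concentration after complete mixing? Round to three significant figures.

116 mg/L

Mass balance: C = (8380·26.00 + 2070·490.0 + 419.0·59.70) / 10870 = 1257000/10870 = 115.7 mg/L.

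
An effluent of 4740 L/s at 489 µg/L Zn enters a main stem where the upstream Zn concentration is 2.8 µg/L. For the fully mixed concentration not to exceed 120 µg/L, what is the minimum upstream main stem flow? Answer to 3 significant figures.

14900 L/s

Set C_mix = 120: (Q·2.800 + 4740·489.0) / (Q + 4740) = 120
→ Q = 4740·(489.0 − 120)/(120 − 2.800) = 14920 L/s.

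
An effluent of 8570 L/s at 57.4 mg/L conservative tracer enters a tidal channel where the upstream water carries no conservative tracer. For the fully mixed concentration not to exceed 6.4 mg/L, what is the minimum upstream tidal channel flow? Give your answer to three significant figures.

Set C_mix = 6.4: (Q·0 + 8570·57.40) / (Q + 8570) = 6.4
→ Q = 8570·(57.40 − 6.4)/(6.4 − 0) = 68290 L/s.

68300 L/s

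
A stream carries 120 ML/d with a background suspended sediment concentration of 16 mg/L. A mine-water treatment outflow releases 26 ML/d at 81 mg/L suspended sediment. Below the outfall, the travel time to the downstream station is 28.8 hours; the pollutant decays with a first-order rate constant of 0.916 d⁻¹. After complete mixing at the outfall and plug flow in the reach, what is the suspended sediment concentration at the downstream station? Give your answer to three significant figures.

Flow-weighted average: C = (120.0·16.00 + 26.00·81.00) / 146.0 = 4026/146.0 = 27.58 mg/L.
Applying C = C₀e^(−kt): 27.58 × 0.3331 = 9.186 mg/L.

9.19 mg/L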